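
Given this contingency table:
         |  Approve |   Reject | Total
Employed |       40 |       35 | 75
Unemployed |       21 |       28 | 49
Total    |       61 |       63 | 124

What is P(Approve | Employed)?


P(Approve | Employed) = 40/(40+35) = 40/75 = 8/15

P(Approve|Employed) = 8/15 ≈ 53.33%


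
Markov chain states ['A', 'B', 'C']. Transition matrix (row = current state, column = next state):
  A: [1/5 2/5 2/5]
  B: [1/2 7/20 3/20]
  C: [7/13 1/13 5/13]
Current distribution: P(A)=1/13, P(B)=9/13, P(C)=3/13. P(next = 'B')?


P(next=B) = Σᵢ P(now=i)×P(i→B)
= 1/13×2/5 + 9/13×7/20 + 3/13×1/13
= 2/65 + 63/260 + 3/169 = 983/3380

P = 983/3380 ≈ 0.2908


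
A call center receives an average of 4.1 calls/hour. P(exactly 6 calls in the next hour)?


Poisson(λ=4.1): P(X=6) = e^(-λ)×λ^k/k!
= e^(-4.1) × 4.1^6 / 6!
≈ 0.0165726754 × 4750.104241 / 720 ≈ 0.109336

P(X=6) ≈ 0.109336 ≈ 10.93%


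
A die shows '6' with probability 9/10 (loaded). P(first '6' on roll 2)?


Geometric: P(X=2) = (1-p)^(k-1)×p = (1/10)^1×9/10 = 9/100

P(X=2) = 9/100 ≈ 9.00%


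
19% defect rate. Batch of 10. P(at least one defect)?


P(all good) = (81/100)^10 = 12157665459056928801/100000000000000000000
P(≥1 defect) = 87842334540943071199/100000000000000000000

P = 87842334540943071199/100000000000000000000 ≈ 87.84%


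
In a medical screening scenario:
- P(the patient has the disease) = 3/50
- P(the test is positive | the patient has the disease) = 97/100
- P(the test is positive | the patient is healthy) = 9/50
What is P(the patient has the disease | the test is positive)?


Using Bayes' theorem:
P(A|B) = P(B|A)·P(A) / P(B)

P(the test is positive) = 97/100 × 3/50 + 9/50 × 47/50
= 291/5000 + 423/2500 = 1137/5000

P(the patient has the disease|the test is positive) = (291/5000) / (1137/5000) = 97/379

P(the patient has the disease|the test is positive) = 97/379 ≈ 25.59%


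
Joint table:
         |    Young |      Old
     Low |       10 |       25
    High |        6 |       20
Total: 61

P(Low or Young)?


P(Low∨Young) = P(Low) + P(Young) - P(Low∧Young)
= (35 + 16 - 10)/61 = 41/61

P = 41/61 ≈ 67.21%


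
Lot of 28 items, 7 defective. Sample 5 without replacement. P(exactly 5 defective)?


Hypergeometric: C(7,5)×C(21,0)/C(28,5)
= 21×1/98280 = 1/4680

P(X=5) = 1/4680 ≈ 0.02%


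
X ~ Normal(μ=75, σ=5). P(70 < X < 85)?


z₁=(70-75)/5=-1.0, z₂=(85-75)/5=2.0
P = Φ(2.0) - Φ(-1.0) = 0.977250 - 0.158655 = 0.818595 ≈ 0.8186

P(70 < X < 85) ≈ 0.8186


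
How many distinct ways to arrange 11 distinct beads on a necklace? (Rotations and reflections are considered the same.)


Free circular arrangements: rotations and reflections both identified.
(n-1)!/2 = 10!/2 = 3628800/2 = 1814400

1814400


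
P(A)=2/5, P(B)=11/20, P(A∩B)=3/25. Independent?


P(A)×P(B) = 11/50
P(A∩B) = 3/25
Not equal → NOT independent

No, not independent


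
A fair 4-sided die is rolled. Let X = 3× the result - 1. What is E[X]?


E[die] = (1+4)/2 = 5/2
E[X] = 3×5/2 - 1 = 13/2

E[X] = 13/2


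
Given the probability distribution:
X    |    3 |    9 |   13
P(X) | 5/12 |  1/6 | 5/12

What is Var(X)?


E[X] = 49/6
E[X²] = 263/3
Var(X) = E[X²] - (E[X])² = 263/3 - 2401/36 = 755/36

Var(X) = 755/36 ≈ 20.9722


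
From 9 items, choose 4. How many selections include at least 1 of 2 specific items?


Complement: C(9,4) - C(7,4) = 126 - 35 = 91

91


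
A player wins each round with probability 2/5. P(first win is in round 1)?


Geometric: P(X=1) = (1-p)^(k-1)×p = (3/5)^0×2/5 = 2/5

P(X=1) = 2/5 ≈ 40.00%


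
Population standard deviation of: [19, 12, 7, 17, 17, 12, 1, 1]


Mean = 86/8 = 43/4
  (19-43/4)²=1089/16
  (12-43/4)²=25/16
  (7-43/4)²=225/16
  (17-43/4)²=625/16
  (17-43/4)²=625/16
  (12-43/4)²=25/16
  (1-43/4)²=1521/16
  (1-43/4)²=1521/16
Σ(x-μ)² = 707/2
σ² = (707/2)/8 = 707/16

σ = √(707/16) ≈ 6.6474


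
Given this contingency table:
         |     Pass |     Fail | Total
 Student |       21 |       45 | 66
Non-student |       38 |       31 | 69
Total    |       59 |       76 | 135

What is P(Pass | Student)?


P(Pass | Student) = 21/(21+45) = 21/66 = 7/22

P(Pass|Student) = 7/22 ≈ 31.82%


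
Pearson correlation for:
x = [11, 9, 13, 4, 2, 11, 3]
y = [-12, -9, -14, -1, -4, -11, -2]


n=7, Σx=53, Σy=-53, Σxy=-534, Σx²=521, Σy²=563
r = (7×(-534) - 53×(-53))/√((7×521 - 53²)(7×563 - (-53)²))
= -929/√(838×1132) = -929/√948616 ≈ -929/973.9692 ≈ -0.9538

r ≈ -0.9538


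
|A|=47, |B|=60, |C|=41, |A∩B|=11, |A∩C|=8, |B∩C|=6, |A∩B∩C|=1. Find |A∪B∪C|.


|A∪B∪C| = 47+60+41-11-8-6+1 = 124

|A∪B∪C| = 124


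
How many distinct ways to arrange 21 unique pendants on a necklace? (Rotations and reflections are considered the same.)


Free circular arrangements: rotations and reflections both identified.
(n-1)!/2 = 20!/2 = 2432902008176640000/2 = 1216451004088320000

1216451004088320000


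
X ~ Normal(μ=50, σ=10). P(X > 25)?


z = (25-50)/10 = -2.5
P(X > 25) = 1 - P(Z ≤ -2.5) = 1 - 0.0062 = 0.9938

P(X > 25) ≈ 0.9938


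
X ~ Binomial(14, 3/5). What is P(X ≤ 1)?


P(X ≤ 1) = Σ P(X=i) for i=0..1
P(X=0) = 16384/6103515625
P(X=1) = 344064/6103515625
Sum = 360448/6103515625

P(X ≤ 1) = 360448/6103515625 ≈ 0.01%


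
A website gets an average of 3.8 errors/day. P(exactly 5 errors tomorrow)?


Poisson(λ=3.8): P(X=5) = e^(-λ)×λ^k/k!
= e^(-3.8) × 3.8^5 / 5!
≈ 0.02237077186 × 792.35168 / 120 ≈ 0.147713

P(X=5) ≈ 0.147713 ≈ 14.77%


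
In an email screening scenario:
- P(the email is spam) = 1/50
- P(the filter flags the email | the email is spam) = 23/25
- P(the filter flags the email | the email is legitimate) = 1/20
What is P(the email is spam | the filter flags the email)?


Using Bayes' theorem:
P(A|B) = P(B|A)·P(A) / P(B)

P(the filter flags the email) = 23/25 × 1/50 + 1/20 × 49/50
= 23/1250 + 49/1000 = 337/5000

P(the email is spam|the filter flags the email) = (23/1250) / (337/5000) = 92/337

P(the email is spam|the filter flags the email) = 92/337 ≈ 27.30%


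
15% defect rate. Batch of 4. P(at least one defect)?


P(all good) = (17/20)^4 = 83521/160000
P(≥1 defect) = 76479/160000

P = 76479/160000 ≈ 47.80%


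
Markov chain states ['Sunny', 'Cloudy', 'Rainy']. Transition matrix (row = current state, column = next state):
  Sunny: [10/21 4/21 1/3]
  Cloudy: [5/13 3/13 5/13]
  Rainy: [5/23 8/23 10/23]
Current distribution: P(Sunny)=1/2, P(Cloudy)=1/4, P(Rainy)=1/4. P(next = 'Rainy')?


P(next=Rainy) = Σᵢ P(now=i)×P(i→Rainy)
= 1/2×1/3 + 1/4×5/13 + 1/4×10/23
= 1/6 + 5/52 + 5/46 = 1333/3588

P = 1333/3588 ≈ 0.3715


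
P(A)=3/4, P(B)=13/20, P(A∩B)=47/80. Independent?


P(A)×P(B) = 39/80
P(A∩B) = 47/80
Not equal → NOT independent

No, not independent


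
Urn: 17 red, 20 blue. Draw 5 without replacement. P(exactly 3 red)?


Hypergeometric: C(17,3)×C(20,2)/C(37,5)
= 680×190/435897 = 7600/25641

P(X=3) = 7600/25641 ≈ 29.64%


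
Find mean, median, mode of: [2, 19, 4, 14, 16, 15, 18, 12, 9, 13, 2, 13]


Sorted: [2, 2, 4, 9, 12, 13, 13, 14, 15, 16, 18, 19]
Mean = 137/12
Median = 13
Freq: {2: 2, 19: 1, 4: 1, 14: 1, 16: 1, 15: 1, 18: 1, 12: 1, 9: 1, 13: 2}
Mode: [2, 13]

Mean=137/12, Median=13, Mode=[2, 13]


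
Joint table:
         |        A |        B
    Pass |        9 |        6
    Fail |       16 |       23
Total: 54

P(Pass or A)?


P(Pass∨A) = P(Pass) + P(A) - P(Pass∧A)
= (15 + 25 - 9)/54 = 31/54

P = 31/54 ≈ 57.41%


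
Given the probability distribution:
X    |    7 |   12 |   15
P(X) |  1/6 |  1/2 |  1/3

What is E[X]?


E[X] = Σ x·P(X=x)
= (7)×(1/6) + (12)×(1/2) + (15)×(1/3)
= 73/6

E[X] = 73/6


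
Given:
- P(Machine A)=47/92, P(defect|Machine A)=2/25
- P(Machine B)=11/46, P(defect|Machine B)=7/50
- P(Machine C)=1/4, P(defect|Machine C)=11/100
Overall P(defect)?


P(B) = Σ P(B|Aᵢ)×P(Aᵢ)
  2/25×47/92 = 47/1150
  7/50×11/46 = 77/2300
  11/100×1/4 = 11/400
Sum = 937/9200

P(defect) = 937/9200 ≈ 10.18%


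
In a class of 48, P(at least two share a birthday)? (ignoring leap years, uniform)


P(all different) = Π(365-i)/365 for i=0..47
= 0.039402
P(match) = 1 - 0.039402 = 0.960598

P ≈ 0.9606 ≈ 96.06%


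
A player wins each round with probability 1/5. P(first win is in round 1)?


Geometric: P(X=1) = (1-p)^(k-1)×p = (4/5)^0×1/5 = 1/5

P(X=1) = 1/5 ≈ 20.00%


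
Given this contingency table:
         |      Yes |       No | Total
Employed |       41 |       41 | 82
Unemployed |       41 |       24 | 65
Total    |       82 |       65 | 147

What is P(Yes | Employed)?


P(Yes | Employed) = 41/(41+41) = 41/82 = 1/2

P(Yes|Employed) = 1/2 ≈ 50.00%


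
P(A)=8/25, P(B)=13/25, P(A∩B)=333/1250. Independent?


P(A)×P(B) = 104/625
P(A∩B) = 333/1250
Not equal → NOT independent

No, not independent


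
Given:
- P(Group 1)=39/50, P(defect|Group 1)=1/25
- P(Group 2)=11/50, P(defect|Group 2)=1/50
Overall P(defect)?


P(B) = Σ P(B|Aᵢ)×P(Aᵢ)
  1/25×39/50 = 39/1250
  1/50×11/50 = 11/2500
Sum = 89/2500

P(defect) = 89/2500 ≈ 3.56%


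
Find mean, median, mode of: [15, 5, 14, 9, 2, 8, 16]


Sorted: [2, 5, 8, 9, 14, 15, 16]
Mean = 69/7
Median = 9
Freq: {15: 1, 5: 1, 14: 1, 9: 1, 2: 1, 8: 1, 16: 1}
Mode: No mode

Mean=69/7, Median=9, Mode=No mode


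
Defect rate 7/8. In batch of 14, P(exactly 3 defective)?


Binomial: P(X=3) = C(14,3)×p^3×(1-p)^11
= 364 × 343/512 × 1/8589934592 = 31213/1099511627776

P(X=3) = 31213/1099511627776 ≈ 0.00%


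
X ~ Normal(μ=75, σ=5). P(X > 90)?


z = (90-75)/5 = 3.0
P(X > 90) = 1 - P(Z ≤ 3.0) = 1 - 0.9987 = 0.0013

P(X > 90) ≈ 0.0013


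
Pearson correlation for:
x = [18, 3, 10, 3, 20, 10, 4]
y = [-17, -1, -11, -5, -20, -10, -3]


n=7, Σx=68, Σy=-67, Σxy=-946, Σx²=958, Σy²=945
r = (7×(-946) - 68×(-67))/√((7×958 - 68²)(7×945 - (-67)²))
= -2066/√(2082×2126) = -2066/√4426332 ≈ -2066/2103.8850 ≈ -0.9820

r ≈ -0.9820


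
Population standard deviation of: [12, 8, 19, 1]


Mean = 40/4 = 10
  (12-10)²=4
  (8-10)²=4
  (19-10)²=81
  (1-10)²=81
Σ(x-μ)² = 170
σ² = 170/4 = 85/2

σ = √(85/2) ≈ 6.5192


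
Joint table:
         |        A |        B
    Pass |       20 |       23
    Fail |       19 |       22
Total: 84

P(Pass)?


P(Pass) = (20+23)/84 = 43/84

P(Pass) = 43/84 ≈ 51.19%


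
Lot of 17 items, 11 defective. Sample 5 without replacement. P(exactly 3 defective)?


Hypergeometric: C(11,3)×C(6,2)/C(17,5)
= 165×15/6188 = 2475/6188

P(X=3) = 2475/6188 ≈ 40.00%


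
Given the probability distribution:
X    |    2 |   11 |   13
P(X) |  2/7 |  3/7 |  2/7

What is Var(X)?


E[X] = 9
E[X²] = 709/7
Var(X) = E[X²] - (E[X])² = 709/7 - 81 = 142/7

Var(X) = 142/7 ≈ 20.2857


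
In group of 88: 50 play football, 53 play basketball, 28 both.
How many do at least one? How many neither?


|A∪B| = 50+53-28 = 75
Neither = 88-75 = 13

At least one: 75; Neither: 13


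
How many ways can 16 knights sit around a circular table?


Circular arrangements of 16 distinct objects: fix one position to break rotational symmetry.
(n-1)! = 15! = 1307674368000

1307674368000


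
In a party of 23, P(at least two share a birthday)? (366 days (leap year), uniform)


P(all different) = Π(366-i)/366 for i=0..22
= 0.493677
P(match) = 1 - 0.493677 = 0.506323

P ≈ 0.5063 ≈ 50.63%


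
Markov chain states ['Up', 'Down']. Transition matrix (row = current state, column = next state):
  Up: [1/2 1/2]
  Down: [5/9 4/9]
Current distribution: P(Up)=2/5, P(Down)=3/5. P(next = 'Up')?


P(next=Up) = Σᵢ P(now=i)×P(i→Up)
= 2/5×1/2 + 3/5×5/9
= 1/5 + 1/3 = 8/15

P = 8/15 ≈ 0.5333


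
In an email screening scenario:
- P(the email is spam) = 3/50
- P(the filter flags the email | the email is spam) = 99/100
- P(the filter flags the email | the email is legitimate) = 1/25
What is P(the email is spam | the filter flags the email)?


Using Bayes' theorem:
P(A|B) = P(B|A)·P(A) / P(B)

P(the filter flags the email) = 99/100 × 3/50 + 1/25 × 47/50
= 297/5000 + 47/1250 = 97/1000

P(the email is spam|the filter flags the email) = (297/5000) / (97/1000) = 297/485

P(the email is spam|the filter flags the email) = 297/485 ≈ 61.24%


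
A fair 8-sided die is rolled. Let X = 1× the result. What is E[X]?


E[die] = (1+8)/2 = 9/2
E[X] = 1 × 9/2 = 9/2

E[X] = 9/2


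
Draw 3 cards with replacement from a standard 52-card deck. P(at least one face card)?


P(not a face card) = 40/52 = 10/13
P(none in 3 draws) = (10/13)^3 = 1000/2197
P(≥1 face card) = 1 - 1000/2197 = 1197/2197

P = 1197/2197 ≈ 54.48%


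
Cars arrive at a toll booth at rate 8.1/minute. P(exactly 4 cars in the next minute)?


Poisson(λ=8.1): P(X=4) = e^(-λ)×λ^k/k!
= e^(-8.1) × 8.1^4 / 4!
≈ 0.0003035391381 × 4304.6721 / 24 ≈ 0.054443

P(X=4) ≈ 0.054443 ≈ 5.44%


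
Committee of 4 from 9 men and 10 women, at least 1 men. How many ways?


Count by #men:
  1M,3W: C(9,1)×C(10,3)=1080
  2M,2W: C(9,2)×C(10,2)=1620
  3M,1W: C(9,3)×C(10,1)=840
  4M,0W: C(9,4)×C(10,0)=126
Total = 3666

3666


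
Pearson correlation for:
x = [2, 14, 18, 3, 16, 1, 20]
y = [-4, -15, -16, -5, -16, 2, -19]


n=7, Σx=74, Σy=-73, Σxy=-1155, Σx²=1190, Σy²=1143
r = (7×(-1155) - 74×(-73))/√((7×1190 - 74²)(7×1143 - (-73)²))
= -2683/√(2854×2672) = -2683/√7625888 ≈ -2683/2761.5010 ≈ -0.9716

r ≈ -0.9716


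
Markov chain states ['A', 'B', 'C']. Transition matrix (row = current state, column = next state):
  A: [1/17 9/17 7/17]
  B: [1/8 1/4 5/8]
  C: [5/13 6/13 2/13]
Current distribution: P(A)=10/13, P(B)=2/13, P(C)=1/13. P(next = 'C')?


P(next=C) = Σᵢ P(now=i)×P(i→C)
= 10/13×7/17 + 2/13×5/8 + 1/13×2/13
= 70/221 + 5/52 + 2/169 = 4881/11492

P = 4881/11492 ≈ 0.4247


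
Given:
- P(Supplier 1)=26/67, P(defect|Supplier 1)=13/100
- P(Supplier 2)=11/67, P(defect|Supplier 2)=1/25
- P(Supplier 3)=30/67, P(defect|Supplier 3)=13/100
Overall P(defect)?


P(B) = Σ P(B|Aᵢ)×P(Aᵢ)
  13/100×26/67 = 169/3350
  1/25×11/67 = 11/1675
  13/100×30/67 = 39/670
Sum = 193/1675

P(defect) = 193/1675 ≈ 11.52%


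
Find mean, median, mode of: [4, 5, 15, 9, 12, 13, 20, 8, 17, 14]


Sorted: [4, 5, 8, 9, 12, 13, 14, 15, 17, 20]
Mean = 117/10
Median = 25/2
Freq: {4: 1, 5: 1, 15: 1, 9: 1, 12: 1, 13: 1, 20: 1, 8: 1, 17: 1, 14: 1}
Mode: No mode

Mean=117/10, Median=25/2, Mode=No mode


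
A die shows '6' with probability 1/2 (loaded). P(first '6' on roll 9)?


Geometric: P(X=9) = (1-p)^(k-1)×p = (1/2)^8×1/2 = 1/512

P(X=9) = 1/512 ≈ 0.20%


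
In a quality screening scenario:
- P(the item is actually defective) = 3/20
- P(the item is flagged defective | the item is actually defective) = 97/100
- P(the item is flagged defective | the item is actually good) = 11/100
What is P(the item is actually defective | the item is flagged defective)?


Using Bayes' theorem:
P(A|B) = P(B|A)·P(A) / P(B)

P(the item is flagged defective) = 97/100 × 3/20 + 11/100 × 17/20
= 291/2000 + 187/2000 = 239/1000

P(the item is actually defective|the item is flagged defective) = (291/2000) / (239/1000) = 291/478

P(the item is actually defective|the item is flagged defective) = 291/478 ≈ 60.88%


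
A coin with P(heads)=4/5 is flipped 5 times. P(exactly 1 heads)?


Binomial: P(X=1) = C(5,1)×p^1×(1-p)^4
= 5 × 4/5 × 1/625 = 4/625

P(X=1) = 4/625 ≈ 0.64%


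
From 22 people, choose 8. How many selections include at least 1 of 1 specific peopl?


Complement: C(22,8) - C(21,8) = 319770 - 203490 = 116280

116280


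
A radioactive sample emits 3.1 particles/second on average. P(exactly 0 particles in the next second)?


Poisson(λ=3.1): P(X=0) = e^(-λ)×λ^k/k!
= e^(-3.1) × 3.1^0 / 0!
≈ 0.04504920239 × 1 / 1 ≈ 0.045049

P(X=0) ≈ 0.045049 ≈ 4.50%


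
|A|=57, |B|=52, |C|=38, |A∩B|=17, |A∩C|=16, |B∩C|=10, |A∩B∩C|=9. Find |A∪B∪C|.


|A∪B∪C| = 57+52+38-17-16-10+9 = 113

|A∪B∪C| = 113


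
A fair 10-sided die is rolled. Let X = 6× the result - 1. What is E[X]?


E[die] = (1+10)/2 = 11/2
E[X] = 6×11/2 - 1 = 32

E[X] = 32


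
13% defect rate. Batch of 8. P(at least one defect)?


P(all good) = (87/100)^8 = 3282116715437121/10000000000000000
P(≥1 defect) = 6717883284562879/10000000000000000

P = 6717883284562879/10000000000000000 ≈ 67.18%


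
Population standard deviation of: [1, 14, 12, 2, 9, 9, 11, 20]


Mean = 78/8 = 39/4
  (1-39/4)²=1225/16
  (14-39/4)²=289/16
  (12-39/4)²=81/16
  (2-39/4)²=961/16
  (9-39/4)²=9/16
  (9-39/4)²=9/16
  (11-39/4)²=25/16
  (20-39/4)²=1681/16
Σ(x-μ)² = 535/2
σ² = (535/2)/8 = 535/16

σ = √(535/16) ≈ 5.7825


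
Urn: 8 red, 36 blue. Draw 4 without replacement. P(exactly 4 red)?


Hypergeometric: C(8,4)×C(36,0)/C(44,4)
= 70×1/135751 = 10/19393

P(X=4) = 10/19393 ≈ 0.05%


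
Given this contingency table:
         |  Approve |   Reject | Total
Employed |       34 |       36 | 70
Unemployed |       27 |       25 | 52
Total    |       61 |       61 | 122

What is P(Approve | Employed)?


P(Approve | Employed) = 34/(34+36) = 34/70 = 17/35

P(Approve|Employed) = 17/35 ≈ 48.57%


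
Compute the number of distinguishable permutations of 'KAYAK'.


Letters: 5, freq: {'K': 2, 'A': 2, 'Y': 1}
5!/(2!×2!×1!) = 120/4 = 30

30


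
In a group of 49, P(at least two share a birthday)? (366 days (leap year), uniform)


P(all different) = Π(366-i)/366 for i=0..48
= 0.034553
P(match) = 1 - 0.034553 = 0.965447

P ≈ 0.9654 ≈ 96.54%


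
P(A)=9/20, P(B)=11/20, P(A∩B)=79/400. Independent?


P(A)×P(B) = 99/400
P(A∩B) = 79/400
Not equal → NOT independent

No, not independent


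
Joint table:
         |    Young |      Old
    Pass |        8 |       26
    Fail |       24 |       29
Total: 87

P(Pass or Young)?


P(Pass∨Young) = P(Pass) + P(Young) - P(Pass∧Young)
= (34 + 32 - 8)/87 = 58/87 = 2/3

P = 2/3 ≈ 66.67%


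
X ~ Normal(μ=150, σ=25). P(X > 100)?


z = (100-150)/25 = -2.0
P(X > 100) = 1 - P(Z ≤ -2.0) = 1 - 0.0228 = 0.9772

P(X > 100) ≈ 0.9772


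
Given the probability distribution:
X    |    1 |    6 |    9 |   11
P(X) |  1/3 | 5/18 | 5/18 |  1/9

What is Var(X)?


E[X] = 103/18
E[X²] = 833/18
Var(X) = E[X²] - (E[X])² = 833/18 - 10609/324 = 4385/324

Var(X) = 4385/324 ≈ 13.5340


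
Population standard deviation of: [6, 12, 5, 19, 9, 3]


Mean = 54/6 = 9
  (6-9)²=9
  (12-9)²=9
  (5-9)²=16
  (19-9)²=100
  (9-9)²=0
  (3-9)²=36
Σ(x-μ)² = 170
σ² = 170/6 = 85/3

σ = √(85/3) ≈ 5.3229


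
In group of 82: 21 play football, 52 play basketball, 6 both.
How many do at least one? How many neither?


|A∪B| = 21+52-6 = 67
Neither = 82-67 = 15

At least one: 67; Neither: 15


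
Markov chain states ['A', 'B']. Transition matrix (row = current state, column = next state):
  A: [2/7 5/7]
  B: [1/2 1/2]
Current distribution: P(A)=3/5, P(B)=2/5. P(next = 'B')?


P(next=B) = Σᵢ P(now=i)×P(i→B)
= 3/5×5/7 + 2/5×1/2
= 3/7 + 1/5 = 22/35

P = 22/35 ≈ 0.6286


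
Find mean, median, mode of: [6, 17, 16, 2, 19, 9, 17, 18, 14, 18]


Sorted: [2, 6, 9, 14, 16, 17, 17, 18, 18, 19]
Mean = 136/10 = 68/5
Median = 33/2
Freq: {6: 1, 17: 2, 16: 1, 2: 1, 19: 1, 9: 1, 18: 2, 14: 1}
Mode: [17, 18]

Mean=68/5, Median=33/2, Mode=[17, 18]


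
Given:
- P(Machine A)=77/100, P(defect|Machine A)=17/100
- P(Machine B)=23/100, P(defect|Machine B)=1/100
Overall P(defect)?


P(B) = Σ P(B|Aᵢ)×P(Aᵢ)
  17/100×77/100 = 1309/10000
  1/100×23/100 = 23/10000
Sum = 333/2500

P(defect) = 333/2500 ≈ 13.32%


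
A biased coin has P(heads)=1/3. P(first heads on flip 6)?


Geometric: P(X=6) = (1-p)^(k-1)×p = (2/3)^5×1/3 = 32/729

P(X=6) = 32/729 ≈ 4.39%


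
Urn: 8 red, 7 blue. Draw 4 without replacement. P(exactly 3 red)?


Hypergeometric: C(8,3)×C(7,1)/C(15,4)
= 56×7/1365 = 56/195

P(X=3) = 56/195 ≈ 28.72%


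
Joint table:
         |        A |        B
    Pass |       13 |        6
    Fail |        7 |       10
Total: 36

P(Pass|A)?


P(Pass|A) = 13/(13+7) = 13/20

P = 13/20 ≈ 65.00%


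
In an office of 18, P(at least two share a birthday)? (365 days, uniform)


P(all different) = Π(365-i)/365 for i=0..17
= 0.653089
P(match) = 1 - 0.653089 = 0.346911

P ≈ 0.3469 ≈ 34.69%


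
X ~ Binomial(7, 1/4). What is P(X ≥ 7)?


P(X ≥ 7) = Σ P(X=i) for i=7..7
P(X=7) = 1/16384
Sum = 1/16384

P(X ≥ 7) = 1/16384 ≈ 0.01%


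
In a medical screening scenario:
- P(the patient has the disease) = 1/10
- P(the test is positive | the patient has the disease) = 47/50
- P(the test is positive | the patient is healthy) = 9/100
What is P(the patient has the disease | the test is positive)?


Using Bayes' theorem:
P(A|B) = P(B|A)·P(A) / P(B)

P(the test is positive) = 47/50 × 1/10 + 9/100 × 9/10
= 47/500 + 81/1000 = 7/40

P(the patient has the disease|the test is positive) = (47/500) / (7/40) = 94/175

P(the patient has the disease|the test is positive) = 94/175 ≈ 53.71%


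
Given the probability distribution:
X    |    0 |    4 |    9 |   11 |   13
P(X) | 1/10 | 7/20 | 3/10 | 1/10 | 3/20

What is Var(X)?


E[X] = 143/20
E[X²] = 1347/20
Var(X) = E[X²] - (E[X])² = 1347/20 - 20449/400 = 6491/400

Var(X) = 6491/400 ≈ 16.2275


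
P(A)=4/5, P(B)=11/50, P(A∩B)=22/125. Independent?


P(A)×P(B) = 22/125
P(A∩B) = 22/125
Equal ✓ → Independent

Yes, independent


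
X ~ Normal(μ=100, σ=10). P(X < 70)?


z = (70-100)/10 = -3.0
P(Z < -3.0) = 0.0013

P(X < 70) ≈ 0.0013


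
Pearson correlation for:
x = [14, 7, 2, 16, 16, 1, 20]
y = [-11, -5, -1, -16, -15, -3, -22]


n=7, Σx=76, Σy=-73, Σxy=-1130, Σx²=1162, Σy²=1121
r = (7×(-1130) - 76×(-73))/√((7×1162 - 76²)(7×1121 - (-73)²))
= -2362/√(2358×2518) = -2362/√5937444 ≈ -2362/2436.6871 ≈ -0.9693

r ≈ -0.9693


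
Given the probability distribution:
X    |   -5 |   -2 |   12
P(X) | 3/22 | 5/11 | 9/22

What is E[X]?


E[X] = Σ x·P(X=x)
= (-5)×(3/22) + (-2)×(5/11) + (12)×(9/22)
= 73/22

E[X] = 73/22


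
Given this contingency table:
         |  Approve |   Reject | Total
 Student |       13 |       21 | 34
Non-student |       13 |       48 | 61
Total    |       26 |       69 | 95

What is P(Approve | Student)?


P(Approve | Student) = 13/(13+21) = 13/34

P(Approve|Student) = 13/34 ≈ 38.24%


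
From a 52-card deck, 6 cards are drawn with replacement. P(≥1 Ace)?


P(not a Ace) = 48/52 = 12/13
P(none in 6 draws) = (12/13)^6 = 2985984/4826809
P(≥1 Ace) = 1 - 2985984/4826809 = 1840825/4826809

P = 1840825/4826809 ≈ 38.14%


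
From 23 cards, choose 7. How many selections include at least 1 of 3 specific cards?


Complement: C(23,7) - C(20,7) = 245157 - 77520 = 167637

167637


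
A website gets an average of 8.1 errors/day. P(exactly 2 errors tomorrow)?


Poisson(λ=8.1): P(X=2) = e^(-λ)×λ^k/k!
= e^(-8.1) × 8.1^2 / 2!
≈ 0.0003035391381 × 65.61 / 2 ≈ 0.009958

P(X=2) ≈ 0.009958 ≈ 1.00%


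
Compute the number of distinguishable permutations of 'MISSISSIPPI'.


Letters: 11, freq: {'M': 1, 'I': 4, 'S': 4, 'P': 2}
11!/(1!×4!×4!×2!) = 39916800/1152 = 34650

34650


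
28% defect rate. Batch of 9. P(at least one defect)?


P(all good) = (18/25)^9 = 198359290368/3814697265625
P(≥1 defect) = 3616337975257/3814697265625

P = 3616337975257/3814697265625 ≈ 94.80%


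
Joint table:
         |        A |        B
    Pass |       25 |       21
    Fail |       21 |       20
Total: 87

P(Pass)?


P(Pass) = (25+21)/87 = 46/87

P(Pass) = 46/87 ≈ 52.87%


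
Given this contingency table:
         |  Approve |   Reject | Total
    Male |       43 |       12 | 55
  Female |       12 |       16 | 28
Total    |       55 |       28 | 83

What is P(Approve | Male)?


P(Approve | Male) = 43/(43+12) = 43/55

P(Approve|Male) = 43/55 ≈ 78.18%


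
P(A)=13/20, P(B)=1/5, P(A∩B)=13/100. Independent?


P(A)×P(B) = 13/100
P(A∩B) = 13/100
Equal ✓ → Independent

Yes, independent


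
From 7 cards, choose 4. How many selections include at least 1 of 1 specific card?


Complement: C(7,4) - C(6,4) = 35 - 15 = 20

20


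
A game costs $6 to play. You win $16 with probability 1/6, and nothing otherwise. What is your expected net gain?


E[gain] = (16-6)×1/6 + (-6)×5/6
= 5/3 - 5 = -10/3

Expected net gain = $-10/3 ≈ $-3.33


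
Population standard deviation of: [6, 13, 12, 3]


Mean = 34/4 = 17/2
  (6-17/2)²=25/4
  (13-17/2)²=81/4
  (12-17/2)²=49/4
  (3-17/2)²=121/4
Σ(x-μ)² = 69
σ² = 69/4

σ = √(69/4) ≈ 4.1533


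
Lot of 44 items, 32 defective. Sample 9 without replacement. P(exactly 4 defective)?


Hypergeometric: C(32,4)×C(12,5)/C(44,9)
= 35960×792/708930508 = 647280/16112057

P(X=4) = 647280/16112057 ≈ 4.02%


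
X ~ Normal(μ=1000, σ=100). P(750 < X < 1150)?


z₁=(750-1000)/100=-2.5, z₂=(1150-1000)/100=1.5
P = Φ(1.5) - Φ(-2.5) = 0.933193 - 0.006210 = 0.926983 ≈ 0.9270

P(750 < X < 1150) ≈ 0.9270


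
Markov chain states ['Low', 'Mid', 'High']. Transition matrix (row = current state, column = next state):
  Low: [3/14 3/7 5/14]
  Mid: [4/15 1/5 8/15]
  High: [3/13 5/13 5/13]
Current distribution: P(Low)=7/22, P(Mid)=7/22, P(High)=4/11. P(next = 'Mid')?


P(next=Mid) = Σᵢ P(now=i)×P(i→Mid)
= 7/22×3/7 + 7/22×1/5 + 4/11×5/13
= 3/22 + 7/110 + 20/143 = 243/715

P = 243/715 ≈ 0.3399


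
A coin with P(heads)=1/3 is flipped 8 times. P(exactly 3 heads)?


Binomial: P(X=3) = C(8,3)×p^3×(1-p)^5
= 56 × 1/27 × 32/243 = 1792/6561

P(X=3) = 1792/6561 ≈ 27.31%


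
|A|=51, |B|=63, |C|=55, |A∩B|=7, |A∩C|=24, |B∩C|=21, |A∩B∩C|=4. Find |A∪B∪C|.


|A∪B∪C| = 51+63+55-7-24-21+4 = 121

|A∪B∪C| = 121


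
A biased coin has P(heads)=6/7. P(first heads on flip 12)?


Geometric: P(X=12) = (1-p)^(k-1)×p = (1/7)^11×6/7 = 6/13841287201

P(X=12) = 6/13841287201 ≈ 0.00%


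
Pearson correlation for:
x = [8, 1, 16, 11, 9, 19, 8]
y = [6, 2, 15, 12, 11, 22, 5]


n=7, Σx=72, Σy=73, Σxy=979, Σx²=948, Σy²=1039
r = (7×979 - 72×73)/√((7×948 - 72²)(7×1039 - 73²))
= 1597/√(1452×1944) = 1597/√2822688 ≈ 1597/1680.0857 ≈ 0.9505

r ≈ 0.9505


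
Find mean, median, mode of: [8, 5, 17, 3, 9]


Sorted: [3, 5, 8, 9, 17]
Mean = 42/5
Median = 8
Freq: {8: 1, 5: 1, 17: 1, 3: 1, 9: 1}
Mode: No mode

Mean=42/5, Median=8, Mode=No mode


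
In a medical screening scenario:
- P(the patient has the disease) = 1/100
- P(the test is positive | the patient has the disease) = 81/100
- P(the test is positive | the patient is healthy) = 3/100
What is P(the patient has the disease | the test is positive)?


Using Bayes' theorem:
P(A|B) = P(B|A)·P(A) / P(B)

P(the test is positive) = 81/100 × 1/100 + 3/100 × 99/100
= 81/10000 + 297/10000 = 189/5000

P(the patient has the disease|the test is positive) = (81/10000) / (189/5000) = 3/14

P(the patient has the disease|the test is positive) = 3/14 ≈ 21.43%


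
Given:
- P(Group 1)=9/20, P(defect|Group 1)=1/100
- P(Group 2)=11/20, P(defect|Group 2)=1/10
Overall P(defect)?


P(B) = Σ P(B|Aᵢ)×P(Aᵢ)
  1/100×9/20 = 9/2000
  1/10×11/20 = 11/200
Sum = 119/2000

P(defect) = 119/2000 ≈ 5.95%


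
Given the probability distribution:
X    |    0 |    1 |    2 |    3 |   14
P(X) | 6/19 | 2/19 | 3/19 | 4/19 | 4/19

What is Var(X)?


E[X] = 4
E[X²] = 834/19
Var(X) = E[X²] - (E[X])² = 834/19 - 16 = 530/19

Var(X) = 530/19 ≈ 27.8947


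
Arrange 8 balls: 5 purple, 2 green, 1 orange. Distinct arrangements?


8!/(5!×2!×1!) = 168

168


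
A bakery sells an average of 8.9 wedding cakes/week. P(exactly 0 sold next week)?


Poisson(λ=8.9): P(X=0) = e^(-λ)×λ^k/k!
= e^(-8.9) × 8.9^0 / 0!
≈ 0.0001363889265 × 1 / 1 ≈ 0.000136

P(X=0) ≈ 0.000136 ≈ 0.01%


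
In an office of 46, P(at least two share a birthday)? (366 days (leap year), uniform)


P(all different) = Π(366-i)/366 for i=0..45
= 0.052187
P(match) = 1 - 0.052187 = 0.947813

P ≈ 0.9478 ≈ 94.78%


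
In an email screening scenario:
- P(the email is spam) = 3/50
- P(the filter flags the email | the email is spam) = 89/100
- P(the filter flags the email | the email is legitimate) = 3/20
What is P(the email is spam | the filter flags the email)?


Using Bayes' theorem:
P(A|B) = P(B|A)·P(A) / P(B)

P(the filter flags the email) = 89/100 × 3/50 + 3/20 × 47/50
= 267/5000 + 141/1000 = 243/1250

P(the email is spam|the filter flags the email) = (267/5000) / (243/1250) = 89/324

P(the email is spam|the filter flags the email) = 89/324 ≈ 27.47%


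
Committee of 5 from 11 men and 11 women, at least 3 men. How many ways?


Count by #men:
  3M,2W: C(11,3)×C(11,2)=9075
  4M,1W: C(11,4)×C(11,1)=3630
  5M,0W: C(11,5)×C(11,0)=462
Total = 13167

13167


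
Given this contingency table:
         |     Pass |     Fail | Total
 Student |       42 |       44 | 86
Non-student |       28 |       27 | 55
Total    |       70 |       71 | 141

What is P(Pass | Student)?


P(Pass | Student) = 42/(42+44) = 42/86 = 21/43

P(Pass|Student) = 21/43 ≈ 48.84%


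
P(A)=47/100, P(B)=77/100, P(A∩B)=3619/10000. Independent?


P(A)×P(B) = 3619/10000
P(A∩B) = 3619/10000
Equal ✓ → Independent

Yes, independent


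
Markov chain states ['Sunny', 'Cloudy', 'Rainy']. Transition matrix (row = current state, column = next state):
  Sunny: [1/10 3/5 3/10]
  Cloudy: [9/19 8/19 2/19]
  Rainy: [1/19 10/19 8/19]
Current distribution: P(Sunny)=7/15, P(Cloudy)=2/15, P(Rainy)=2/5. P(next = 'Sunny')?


P(next=Sunny) = Σᵢ P(now=i)×P(i→Sunny)
= 7/15×1/10 + 2/15×9/19 + 2/5×1/19
= 7/150 + 6/95 + 2/95 = 373/2850

P = 373/2850 ≈ 0.1309


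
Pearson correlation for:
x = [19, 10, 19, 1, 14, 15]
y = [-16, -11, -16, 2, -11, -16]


n=6, Σx=78, Σy=-68, Σxy=-1110, Σx²=1244, Σy²=1014
r = (6×(-1110) - 78×(-68))/√((6×1244 - 78²)(6×1014 - (-68)²))
= -1356/√(1380×1460) = -1356/√2014800 ≈ -1356/1419.4365 ≈ -0.9553

r ≈ -0.9553


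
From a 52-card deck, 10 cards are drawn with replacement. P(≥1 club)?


P(not a club) = 39/52 = 3/4
P(none in 10 draws) = (3/4)^10 = 59049/1048576
P(≥1 club) = 1 - 59049/1048576 = 989527/1048576

P = 989527/1048576 ≈ 94.37%


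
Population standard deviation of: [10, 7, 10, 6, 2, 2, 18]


Mean = 55/7
  (10-55/7)²=225/49
  (7-55/7)²=36/49
  (10-55/7)²=225/49
  (6-55/7)²=169/49
  (2-55/7)²=1681/49
  (2-55/7)²=1681/49
  (18-55/7)²=5041/49
Σ(x-μ)² = 1294/7
σ² = (1294/7)/7 = 1294/49

σ = √(1294/49) ≈ 5.1389


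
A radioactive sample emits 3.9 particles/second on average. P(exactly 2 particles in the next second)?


Poisson(λ=3.9): P(X=2) = e^(-λ)×λ^k/k!
= e^(-3.9) × 3.9^2 / 2!
≈ 0.02024191145 × 15.21 / 2 ≈ 0.153940

P(X=2) ≈ 0.153940 ≈ 15.39%


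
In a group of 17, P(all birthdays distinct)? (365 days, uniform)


P(all different) = Π(365-i)/365 for i=0..16
= (365/365)×(364/365)×...×(349/365)
= 0.684992

P ≈ 0.6850 ≈ 68.50%


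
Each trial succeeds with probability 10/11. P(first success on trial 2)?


Geometric: P(X=2) = (1-p)^(k-1)×p = (1/11)^1×10/11 = 10/121

P(X=2) = 10/121 ≈ 8.26%


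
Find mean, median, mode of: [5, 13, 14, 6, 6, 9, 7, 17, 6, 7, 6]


Sorted: [5, 6, 6, 6, 6, 7, 7, 9, 13, 14, 17]
Mean = 96/11
Median = 7
Freq: {5: 1, 13: 1, 14: 1, 6: 4, 9: 1, 7: 2, 17: 1}
Mode: [6]

Mean=96/11, Median=7, Mode=6


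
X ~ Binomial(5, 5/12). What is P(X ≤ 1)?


P(X ≤ 1) = Σ P(X=i) for i=0..1
P(X=0) = 16807/248832
P(X=1) = 60025/248832
Sum = 2401/7776

P(X ≤ 1) = 2401/7776 ≈ 30.88%


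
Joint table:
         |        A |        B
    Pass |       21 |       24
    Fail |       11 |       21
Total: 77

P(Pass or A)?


P(Pass∨A) = P(Pass) + P(A) - P(Pass∧A)
= (45 + 32 - 21)/77 = 56/77 = 8/11

P = 8/11 ≈ 72.73%


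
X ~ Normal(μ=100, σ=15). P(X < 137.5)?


z = (137.5-100)/15 = 2.5
P(Z < 2.5) = 0.9938

P(X < 137.5) ≈ 0.9938


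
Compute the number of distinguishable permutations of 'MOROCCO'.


Letters: 7, freq: {'M': 1, 'O': 3, 'R': 1, 'C': 2}
7!/(1!×3!×1!×2!) = 5040/12 = 420

420


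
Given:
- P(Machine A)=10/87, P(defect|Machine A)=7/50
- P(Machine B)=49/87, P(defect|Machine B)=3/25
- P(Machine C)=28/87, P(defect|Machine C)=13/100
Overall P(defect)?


P(B) = Σ P(B|Aᵢ)×P(Aᵢ)
  7/50×10/87 = 7/435
  3/25×49/87 = 49/725
  13/100×28/87 = 91/2175
Sum = 91/725

P(defect) = 91/725 ≈ 12.55%


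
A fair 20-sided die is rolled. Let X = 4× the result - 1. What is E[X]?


E[die] = (1+20)/2 = 21/2
E[X] = 4×21/2 - 1 = 41

E[X] = 41


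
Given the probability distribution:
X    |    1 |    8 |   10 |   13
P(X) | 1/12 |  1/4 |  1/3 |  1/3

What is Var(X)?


E[X] = 39/4
E[X²] = 423/4
Var(X) = E[X²] - (E[X])² = 423/4 - 1521/16 = 171/16

Var(X) = 171/16 ≈ 10.6875


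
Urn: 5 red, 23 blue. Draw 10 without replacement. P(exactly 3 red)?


Hypergeometric: C(5,3)×C(23,7)/C(28,10)
= 10×245157/13123110 = 17/91

P(X=3) = 17/91 ≈ 18.68%


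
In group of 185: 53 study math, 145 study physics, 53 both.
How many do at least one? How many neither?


|A∪B| = 53+145-53 = 145
Neither = 185-145 = 40

At least one: 145; Neither: 40


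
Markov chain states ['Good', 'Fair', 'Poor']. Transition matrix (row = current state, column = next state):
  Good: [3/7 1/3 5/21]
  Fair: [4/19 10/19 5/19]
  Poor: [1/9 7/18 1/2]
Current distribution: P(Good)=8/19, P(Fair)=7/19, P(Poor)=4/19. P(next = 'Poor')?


P(next=Poor) = Σᵢ P(now=i)×P(i→Poor)
= 8/19×5/21 + 7/19×5/19 + 4/19×1/2
= 40/399 + 35/361 + 2/19 = 2293/7581

P = 2293/7581 ≈ 0.3025


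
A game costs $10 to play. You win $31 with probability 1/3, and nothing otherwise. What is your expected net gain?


E[gain] = (31-10)×1/3 + (-10)×2/3
= 7 - 20/3 = 1/3

Expected net gain = $1/3 ≈ $0.33


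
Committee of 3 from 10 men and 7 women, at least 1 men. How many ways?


Count by #men:
  1M,2W: C(10,1)×C(7,2)=210
  2M,1W: C(10,2)×C(7,1)=315
  3M,0W: C(10,3)×C(7,0)=120
Total = 645

645


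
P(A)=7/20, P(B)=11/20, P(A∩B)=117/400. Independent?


P(A)×P(B) = 77/400
P(A∩B) = 117/400
Not equal → NOT independent

No, not independent


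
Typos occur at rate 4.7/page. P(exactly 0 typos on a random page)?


Poisson(λ=4.7): P(X=0) = e^(-λ)×λ^k/k!
= e^(-4.7) × 4.7^0 / 0!
≈ 0.009095277102 × 1 / 1 ≈ 0.009095

P(X=0) ≈ 0.009095 ≈ 0.91%


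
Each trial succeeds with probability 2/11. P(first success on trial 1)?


Geometric: P(X=1) = (1-p)^(k-1)×p = (9/11)^0×2/11 = 2/11

P(X=1) = 2/11 ≈ 18.18%


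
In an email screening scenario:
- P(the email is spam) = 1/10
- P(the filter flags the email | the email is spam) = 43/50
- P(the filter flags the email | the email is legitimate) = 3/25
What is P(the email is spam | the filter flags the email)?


Using Bayes' theorem:
P(A|B) = P(B|A)·P(A) / P(B)

P(the filter flags the email) = 43/50 × 1/10 + 3/25 × 9/10
= 43/500 + 27/250 = 97/500

P(the email is spam|the filter flags the email) = (43/500) / (97/500) = 43/97

P(the email is spam|the filter flags the email) = 43/97 ≈ 44.33%


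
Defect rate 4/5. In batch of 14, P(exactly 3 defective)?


Binomial: P(X=3) = C(14,3)×p^3×(1-p)^11
= 364 × 64/125 × 1/48828125 = 23296/6103515625

P(X=3) = 23296/6103515625 ≈ 0.00%


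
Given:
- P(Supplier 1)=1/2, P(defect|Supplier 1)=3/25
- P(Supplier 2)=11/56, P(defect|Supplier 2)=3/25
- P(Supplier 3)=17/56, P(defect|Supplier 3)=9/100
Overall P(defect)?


P(B) = Σ P(B|Aᵢ)×P(Aᵢ)
  3/25×1/2 = 3/50
  3/25×11/56 = 33/1400
  9/100×17/56 = 153/5600
Sum = 621/5600

P(defect) = 621/5600 ≈ 11.09%


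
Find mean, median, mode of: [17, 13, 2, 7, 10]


Sorted: [2, 7, 10, 13, 17]
Mean = 49/5
Median = 10
Freq: {17: 1, 13: 1, 2: 1, 7: 1, 10: 1}
Mode: No mode

Mean=49/5, Median=10, Mode=No mode


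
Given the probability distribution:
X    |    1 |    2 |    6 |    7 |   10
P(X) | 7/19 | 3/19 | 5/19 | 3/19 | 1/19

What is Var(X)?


E[X] = 74/19
E[X²] = 446/19
Var(X) = E[X²] - (E[X])² = 446/19 - 5476/361 = 2998/361

Var(X) = 2998/361 ≈ 8.3047


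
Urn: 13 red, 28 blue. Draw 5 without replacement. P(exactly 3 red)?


Hypergeometric: C(13,3)×C(28,2)/C(41,5)
= 286×378/749398 = 4158/28823

P(X=3) = 4158/28823 ≈ 14.43%


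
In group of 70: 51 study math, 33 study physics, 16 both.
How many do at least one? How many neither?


|A∪B| = 51+33-16 = 68
Neither = 70-68 = 2

At least one: 68; Neither: 2


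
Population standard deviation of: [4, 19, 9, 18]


Mean = 50/4 = 25/2
  (4-25/2)²=289/4
  (19-25/2)²=169/4
  (9-25/2)²=49/4
  (18-25/2)²=121/4
Σ(x-μ)² = 157
σ² = 157/4

σ = √(157/4) ≈ 6.2650


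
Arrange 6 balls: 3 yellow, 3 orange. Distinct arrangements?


6!/(3!×3!) = 20

20


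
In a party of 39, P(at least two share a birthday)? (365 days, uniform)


P(all different) = Π(365-i)/365 for i=0..38
= 0.121780
P(match) = 1 - 0.121780 = 0.878220

P ≈ 0.8782 ≈ 87.82%


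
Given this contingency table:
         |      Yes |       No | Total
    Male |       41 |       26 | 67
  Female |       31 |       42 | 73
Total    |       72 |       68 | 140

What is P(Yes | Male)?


P(Yes | Male) = 41/(41+26) = 41/67

P(Yes|Male) = 41/67 ≈ 61.19%


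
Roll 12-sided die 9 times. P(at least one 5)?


P(no 5)^9 = (11/12)^9 = 2357947691/5159780352
P(≥1) = 1 - 2357947691/5159780352 = 2801832661/5159780352

P = 2801832661/5159780352 ≈ 54.30%


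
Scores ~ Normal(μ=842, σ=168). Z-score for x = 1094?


z = (x - μ)/σ = (1094 - 842)/168 = 1.5

z = 1.5


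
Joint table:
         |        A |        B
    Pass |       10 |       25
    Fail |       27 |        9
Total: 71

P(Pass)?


P(Pass) = (10+25)/71 = 35/71

P(Pass) = 35/71 ≈ 49.30%


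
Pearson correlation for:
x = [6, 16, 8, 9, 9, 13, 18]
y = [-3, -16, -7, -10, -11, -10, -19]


n=7, Σx=79, Σy=-76, Σxy=-991, Σx²=1011, Σy²=996
r = (7×(-991) - 79×(-76))/√((7×1011 - 79²)(7×996 - (-76)²))
= -933/√(836×1196) = -933/√999856 ≈ -933/999.9280 ≈ -0.9331

r ≈ -0.9331


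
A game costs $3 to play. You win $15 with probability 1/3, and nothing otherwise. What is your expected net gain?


E[gain] = (15-3)×1/3 + (-3)×2/3
= 4 - 2 = 2

Expected net gain = $2 ≈ $2.00


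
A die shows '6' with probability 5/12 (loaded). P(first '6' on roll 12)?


Geometric: P(X=12) = (1-p)^(k-1)×p = (7/12)^11×5/12 = 9886633715/8916100448256

P(X=12) = 9886633715/8916100448256 ≈ 0.11%


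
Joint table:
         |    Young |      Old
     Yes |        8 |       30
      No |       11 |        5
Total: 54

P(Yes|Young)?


P(Yes|Young) = 8/(8+11) = 8/19

P = 8/19 ≈ 42.11%


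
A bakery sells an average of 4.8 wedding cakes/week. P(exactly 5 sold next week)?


Poisson(λ=4.8): P(X=5) = e^(-λ)×λ^k/k!
= e^(-4.8) × 4.8^5 / 5!
≈ 0.008229747049 × 2548.03968 / 120 ≈ 0.174748

P(X=5) ≈ 0.174748 ≈ 17.47%


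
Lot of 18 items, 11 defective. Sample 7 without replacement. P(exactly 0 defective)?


Hypergeometric: C(11,0)×C(7,7)/C(18,7)
= 1×1/31824 = 1/31824

P(X=0) = 1/31824 ≈ 0.00%


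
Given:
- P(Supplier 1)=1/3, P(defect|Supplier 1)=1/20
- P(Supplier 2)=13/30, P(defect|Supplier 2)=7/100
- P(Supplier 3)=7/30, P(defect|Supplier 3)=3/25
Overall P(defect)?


P(B) = Σ P(B|Aᵢ)×P(Aᵢ)
  1/20×1/3 = 1/60
  7/100×13/30 = 91/3000
  3/25×7/30 = 7/250
Sum = 3/40

P(defect) = 3/40 ≈ 7.50%
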